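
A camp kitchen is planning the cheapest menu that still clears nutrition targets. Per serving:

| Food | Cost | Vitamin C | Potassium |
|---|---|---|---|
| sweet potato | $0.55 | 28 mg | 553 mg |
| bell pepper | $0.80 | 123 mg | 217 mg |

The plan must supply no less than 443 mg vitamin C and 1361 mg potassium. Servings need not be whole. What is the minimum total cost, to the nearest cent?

$3.30

Compare the cost at each extreme point of the feasible region.
sweet potato only: max(443/28, 1361/553) = 15.82 servings → $8.70.
bell pepper only: max(443/123, 1361/217) = 6.272 servings → $5.02.
sweet potato + bell pepper with both tight: 1.151 servings and 3.34 servings → $3.30.
The minimum over all feasible corners is $3.30.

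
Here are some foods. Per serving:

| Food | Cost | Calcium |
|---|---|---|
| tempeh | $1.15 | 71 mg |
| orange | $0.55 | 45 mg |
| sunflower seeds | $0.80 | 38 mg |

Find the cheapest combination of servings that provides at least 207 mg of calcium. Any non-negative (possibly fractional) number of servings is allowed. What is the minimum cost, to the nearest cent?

$2.53

Cost per mg of calcium: orange $0.0122, tempeh $0.0162, sunflower seeds $0.0211.
With no serving limits, use only orange: 207 mg / 45 mg = 4.6 servings × $0.55 = $2.53.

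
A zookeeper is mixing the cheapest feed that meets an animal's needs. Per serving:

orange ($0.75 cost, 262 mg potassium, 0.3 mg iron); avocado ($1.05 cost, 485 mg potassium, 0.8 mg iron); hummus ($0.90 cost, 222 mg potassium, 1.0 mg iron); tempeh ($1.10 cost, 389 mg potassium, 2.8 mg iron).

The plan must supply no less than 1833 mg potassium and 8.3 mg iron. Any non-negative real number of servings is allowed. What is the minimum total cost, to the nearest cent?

The cheapest plan sits at a corner of the feasible region — with two constraints it uses at most two foods.
orange only: max(1833/262, 8.3/0.3) = 27.67 servings → $20.75.
avocado only: max(1833/485, 8.3/0.8) = 10.38 servings → $10.89.
hummus only: max(1833/222, 8.3/1.0) = 8.3 servings → $7.47.
tempeh only: max(1833/389, 8.3/2.8) = 4.712 servings → $5.18.
orange + avocado: the both-tight solution has a negative serving — not a feasible corner.
orange + hummus: the both-tight solution has a negative serving — not a feasible corner.
orange + tempeh with both tight: 3.086 servings and 2.634 servings → $5.21.
avocado + hummus: the both-tight solution has a negative serving — not a feasible corner.
avocado + tempeh with both tight: 1.819 servings and 2.445 servings → $4.60.
hummus + tempeh with both tight: 8.184 servings and 0.04127 servings → $7.41.
So the least-cost plan costs $4.60.

$4.60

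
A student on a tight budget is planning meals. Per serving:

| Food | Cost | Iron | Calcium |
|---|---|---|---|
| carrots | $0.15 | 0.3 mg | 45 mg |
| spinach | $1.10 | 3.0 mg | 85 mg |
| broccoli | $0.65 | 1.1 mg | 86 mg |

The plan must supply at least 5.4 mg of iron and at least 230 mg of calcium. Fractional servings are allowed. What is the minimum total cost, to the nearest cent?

carrots only: max(5.4/0.3, 230/45) = 18 servings → $2.70.
spinach only: max(5.4/3.0, 230/85) = 2.706 servings → $2.98.
broccoli only: max(5.4/1.1, 230/86) = 4.909 servings → $3.19.
carrots + spinach with both tight: 2.11 servings and 1.589 servings → $2.06.
carrots + broccoli with both targets exact would need a negative amount; discard.
spinach + broccoli with both tight: 1.285 servings and 1.404 servings → $2.33.
The minimum over all feasible corners is $2.06.

$2.06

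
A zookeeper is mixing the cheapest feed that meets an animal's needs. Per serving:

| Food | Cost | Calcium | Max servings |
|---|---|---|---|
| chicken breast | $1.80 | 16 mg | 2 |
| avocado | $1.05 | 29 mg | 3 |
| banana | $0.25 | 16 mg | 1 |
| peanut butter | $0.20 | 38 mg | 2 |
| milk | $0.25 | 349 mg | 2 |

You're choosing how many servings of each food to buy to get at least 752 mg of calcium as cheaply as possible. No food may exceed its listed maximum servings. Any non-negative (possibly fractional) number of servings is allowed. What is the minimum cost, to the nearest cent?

Cost per mg of calcium: milk $0.0007, peanut butter $0.0053, banana $0.0156, avocado $0.0362, chicken breast $0.1125.
Take 2 servings of milk: +698.0 mg calcium for $0.50 (total $0.50, still need 54.0 mg).
Take 1.421 servings of peanut butter: +54.0 mg calcium for $0.28 (total $0.78, still need 0.0 mg).
Filling from the cheapest source first is optimal under one linear minimum: $0.78.

$0.78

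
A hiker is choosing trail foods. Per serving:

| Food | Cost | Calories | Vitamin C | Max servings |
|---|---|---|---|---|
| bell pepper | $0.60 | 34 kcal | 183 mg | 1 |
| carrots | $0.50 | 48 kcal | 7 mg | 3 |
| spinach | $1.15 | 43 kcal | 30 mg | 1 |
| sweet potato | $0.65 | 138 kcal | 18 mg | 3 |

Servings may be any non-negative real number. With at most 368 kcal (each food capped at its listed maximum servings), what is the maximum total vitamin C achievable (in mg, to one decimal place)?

Vitamin C per kcal: bell pepper 5.382, spinach 0.6977, carrots 0.1458, sweet potato 0.1304.
Take 1 serving of bell pepper: uses 34 kcal, +183.0 mg vitamin C (running total 183.0 mg).
Take 1 serving of spinach: uses 43 kcal, +30.0 mg vitamin C (running total 213.0 mg).
Take 3 servings of carrots: uses 144 kcal, +21.0 mg vitamin C (running total 234.0 mg).
Take 1.065 servings of sweet potato: uses 147 kcal, +19.2 mg vitamin C (running total 253.2 mg).
Greedy by best ratio exhausts the calories allowance optimally: 253.2 mg.

253.2 mg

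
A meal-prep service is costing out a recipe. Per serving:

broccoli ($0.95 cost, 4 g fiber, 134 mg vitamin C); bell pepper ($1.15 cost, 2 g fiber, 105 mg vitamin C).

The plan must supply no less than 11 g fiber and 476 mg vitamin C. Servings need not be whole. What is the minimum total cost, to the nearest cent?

Check every corner: each single food scaled to meet both minima, and each pair solved so both constraints bind.
broccoli only: max(11/4, 476/134) = 3.552 servings → $3.37.
bell pepper only: max(11/2, 476/105) = 5.5 servings → $6.33.
broccoli + bell pepper with both tight: 1.336 servings and 2.829 servings → $4.52.
Cheapest feasible corner: $3.37.

$3.37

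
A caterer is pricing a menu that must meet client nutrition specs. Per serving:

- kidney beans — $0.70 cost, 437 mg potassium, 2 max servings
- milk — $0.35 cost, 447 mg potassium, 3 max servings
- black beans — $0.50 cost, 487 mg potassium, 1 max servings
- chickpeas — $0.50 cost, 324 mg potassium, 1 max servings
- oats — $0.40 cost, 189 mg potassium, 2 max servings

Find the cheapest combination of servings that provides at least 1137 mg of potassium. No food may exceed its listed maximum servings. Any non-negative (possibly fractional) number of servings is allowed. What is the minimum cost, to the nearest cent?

Cost per mg of potassium: milk $0.0008, black beans $0.0010, chickpeas $0.0015, kidney beans $0.0016, oats $0.0021.
Take 2.544 servings of milk: +1137.0 mg potassium for $0.89 (total $0.89, still need 0.0 mg).
Filling from the cheapest source first is optimal under one linear minimum: $0.89.

$0.89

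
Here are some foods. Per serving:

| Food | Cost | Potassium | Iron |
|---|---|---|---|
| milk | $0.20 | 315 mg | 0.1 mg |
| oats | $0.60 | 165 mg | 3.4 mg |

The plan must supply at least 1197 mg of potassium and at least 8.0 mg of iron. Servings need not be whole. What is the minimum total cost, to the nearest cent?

Minimising a linear cost over {potassium ≥ 1197, iron ≥ 8.0, servings ≥ 0} — the optimum is at a vertex, using one or two foods.
milk only: max(1197/315, 8.0/0.1) = 80 servings → $16.00.
oats only: max(1197/165, 8.0/3.4) = 7.255 servings → $4.35.
milk + oats with both tight: 2.608 servings and 2.276 servings → $1.89.
Cheapest feasible corner: $1.89.

$1.89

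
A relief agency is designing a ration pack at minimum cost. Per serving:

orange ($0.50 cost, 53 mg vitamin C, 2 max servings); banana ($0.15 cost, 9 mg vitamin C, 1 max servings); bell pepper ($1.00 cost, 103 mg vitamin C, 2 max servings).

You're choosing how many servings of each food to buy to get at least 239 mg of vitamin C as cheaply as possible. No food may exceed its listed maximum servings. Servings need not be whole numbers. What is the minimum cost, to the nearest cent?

$2.29

Cost per mg of vitamin C: orange $0.0094, bell pepper $0.0097, banana $0.0167.
Take 2 servings of orange: +106.0 mg vitamin C for $1.00 (total $1.00, still need 133.0 mg).
Take 1.291 servings of bell pepper: +133.0 mg vitamin C for $1.29 (total $2.29, still need 0.0 mg).
Greedy by cheapest-per-mg is optimal for a single linear constraint, so the minimum cost is $2.29.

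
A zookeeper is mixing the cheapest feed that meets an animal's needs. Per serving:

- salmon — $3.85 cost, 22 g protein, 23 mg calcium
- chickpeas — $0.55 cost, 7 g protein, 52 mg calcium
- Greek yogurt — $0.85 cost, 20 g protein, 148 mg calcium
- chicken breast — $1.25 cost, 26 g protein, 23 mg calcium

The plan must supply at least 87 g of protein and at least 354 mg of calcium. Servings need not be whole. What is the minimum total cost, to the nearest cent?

The cheapest plan sits at a corner of the feasible region — with two constraints it uses at most two foods.
salmon only: max(87/22, 354/23) = 15.39 servings → $59.26.
chickpeas only: max(87/7, 354/52) = 12.43 servings → $6.84.
Greek yogurt only: max(87/20, 354/148) = 4.35 servings → $3.70.
chicken breast only: max(87/26, 354/23) = 15.39 servings → $19.24.
salmon + chickpeas with both tight: 2.081 servings and 5.887 servings → $11.25.
salmon + Greek yogurt with both tight: 2.073 servings and 2.07 servings → $9.74.
salmon + chicken breast with both targets exact would need a negative amount; discard.
chickpeas + Greek yogurt: intersection lies outside the first quadrant.
chickpeas + chicken breast with both tight: 6.048 servings and 1.718 servings → $5.47.
Greek yogurt + chicken breast with both tight: 2.126 servings and 1.711 servings → $3.95.
The minimum over all feasible corners is $3.70.

$3.70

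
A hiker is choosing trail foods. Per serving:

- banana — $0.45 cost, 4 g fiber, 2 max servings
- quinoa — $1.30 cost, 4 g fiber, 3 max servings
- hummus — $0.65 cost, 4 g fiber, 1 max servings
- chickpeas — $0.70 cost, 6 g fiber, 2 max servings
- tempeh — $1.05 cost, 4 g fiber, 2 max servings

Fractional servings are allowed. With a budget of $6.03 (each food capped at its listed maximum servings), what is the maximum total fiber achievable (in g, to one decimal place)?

35.0 g

Fiber per dollar: banana 8.889, chickpeas 8.571, hummus 6.154, tempeh 3.81, quinoa 3.077.
Take 2 servings of banana: spends $0.90, +8.0 g fiber (running total 8.0 g).
Take 2 servings of chickpeas: spends $1.40, +12.0 g fiber (running total 20.0 g).
Take 1 serving of hummus: spends $0.65, +4.0 g fiber (running total 24.0 g).
Take 2 servings of tempeh: spends $2.10, +8.0 g fiber (running total 32.0 g).
Take 0.7538 servings of quinoa: spends $0.98, +3.0 g fiber (running total 35.0 g).
Filling greedily by fiber-per-dollar is optimal for one linear limit, giving 35.0 g.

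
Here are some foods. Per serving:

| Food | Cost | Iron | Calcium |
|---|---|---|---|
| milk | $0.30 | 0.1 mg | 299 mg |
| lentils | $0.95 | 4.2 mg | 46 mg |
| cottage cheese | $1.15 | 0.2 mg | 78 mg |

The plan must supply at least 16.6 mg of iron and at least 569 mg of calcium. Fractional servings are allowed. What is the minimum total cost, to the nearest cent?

A basic optimal solution has at most two foods positive. Try each food alone and each pair with both targets met exactly.
milk only: max(16.6/0.1, 569/299) = 166 servings → $49.80.
lentils only: max(16.6/4.2, 569/46) = 12.37 servings → $11.75.
cottage cheese only: max(16.6/0.2, 569/78) = 83 servings → $95.45.
milk + lentils with both tight: 1.3 servings and 3.921 servings → $4.12.
milk + cottage cheese: intersection lies outside the first quadrant.
lentils + cottage cheese with both tight: 3.709 servings and 5.107 servings → $9.40.
The minimum over all feasible corners is $4.12.

$4.12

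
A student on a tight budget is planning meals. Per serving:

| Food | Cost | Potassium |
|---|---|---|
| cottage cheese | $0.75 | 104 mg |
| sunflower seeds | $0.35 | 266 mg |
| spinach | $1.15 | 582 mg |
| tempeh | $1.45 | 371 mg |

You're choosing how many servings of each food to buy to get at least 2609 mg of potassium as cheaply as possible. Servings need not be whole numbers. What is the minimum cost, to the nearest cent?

Cost per mg of potassium: sunflower seeds $0.0013, spinach $0.0020, tempeh $0.0039, cottage cheese $0.0072.
With no serving limits, use only sunflower seeds: 2609 mg / 266 mg = 9.808 servings × $0.35 = $3.43.

$3.43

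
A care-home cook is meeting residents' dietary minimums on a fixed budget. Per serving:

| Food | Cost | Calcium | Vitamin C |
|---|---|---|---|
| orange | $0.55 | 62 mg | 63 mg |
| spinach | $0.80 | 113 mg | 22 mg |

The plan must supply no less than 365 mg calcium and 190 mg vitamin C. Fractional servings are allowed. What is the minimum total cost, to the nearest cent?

Minimising a linear cost over {calcium ≥ 365, vitamin C ≥ 190, servings ≥ 0} — the optimum is at a vertex, using one or two foods.
orange only: max(365/62, 190/63) = 5.887 servings → $3.24.
spinach only: max(365/113, 190/22) = 8.636 servings → $6.91.
orange + spinach with both tight: 2.335 servings and 1.949 servings → $2.84.
The minimum over all feasible corners is $2.84.

$2.84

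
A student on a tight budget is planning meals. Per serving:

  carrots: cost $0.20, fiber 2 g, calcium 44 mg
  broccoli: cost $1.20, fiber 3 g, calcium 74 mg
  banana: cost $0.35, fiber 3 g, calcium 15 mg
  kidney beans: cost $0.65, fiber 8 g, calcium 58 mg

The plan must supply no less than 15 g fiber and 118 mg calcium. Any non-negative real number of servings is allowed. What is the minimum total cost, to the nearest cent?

Compare the cost at each extreme point of the feasible region.
carrots only: max(15/2, 118/44) = 7.5 servings → $1.50.
broccoli only: max(15/3, 118/74) = 5 servings → $6.00.
banana only: max(15/3, 118/15) = 7.867 servings → $2.75.
kidney beans only: max(15/8, 118/58) = 2.034 servings → $1.32.
carrots + broccoli: intersection lies outside the first quadrant.
carrots + banana with both tight: 1.265 servings and 4.157 servings → $1.71.
carrots + kidney beans with both tight: 0.3136 servings and 1.797 servings → $1.23.
broccoli + banana with both tight: 0.7288 servings and 4.271 servings → $2.37.
broccoli + kidney beans with both tight: 0.177 servings and 1.809 servings → $1.39.
banana + kidney beans with both targets exact would need a negative amount; discard.
The minimum over all feasible corners is $1.23.

$1.23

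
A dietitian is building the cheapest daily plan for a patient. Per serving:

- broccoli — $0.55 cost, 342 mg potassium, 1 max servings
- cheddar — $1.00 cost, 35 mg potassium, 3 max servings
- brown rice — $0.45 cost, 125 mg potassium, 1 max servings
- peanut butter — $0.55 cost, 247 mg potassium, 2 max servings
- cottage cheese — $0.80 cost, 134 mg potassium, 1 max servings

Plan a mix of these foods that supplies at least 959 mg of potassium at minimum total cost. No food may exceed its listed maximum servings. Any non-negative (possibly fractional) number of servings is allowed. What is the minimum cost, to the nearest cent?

$2.09

Cost per mg of potassium: broccoli $0.0016, peanut butter $0.0022, brown rice $0.0036, cottage cheese $0.0060, cheddar $0.0286.
Take 1 serving of broccoli: +342.0 mg potassium for $0.55 (total $0.55, still need 617.0 mg).
Take 2 servings of peanut butter: +494.0 mg potassium for $1.10 (total $1.65, still need 123.0 mg).
Take 0.984 servings of brown rice: +123.0 mg potassium for $0.44 (total $2.09, still need 0.0 mg).
Greedy by cheapest-per-mg is optimal for a single linear constraint, so the minimum cost is $2.09.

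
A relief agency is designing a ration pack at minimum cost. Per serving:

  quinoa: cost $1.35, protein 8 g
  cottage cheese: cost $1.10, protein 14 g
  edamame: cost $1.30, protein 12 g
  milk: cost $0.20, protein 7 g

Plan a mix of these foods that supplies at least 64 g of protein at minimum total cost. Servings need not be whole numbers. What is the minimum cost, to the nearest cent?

$1.83

Cost per g of protein: milk $0.0286, cottage cheese $0.0786, edamame $0.1083, quinoa $0.1688.
With no serving limits, use only milk: 64 g / 7 g = 9.143 servings × $0.20 = $1.83.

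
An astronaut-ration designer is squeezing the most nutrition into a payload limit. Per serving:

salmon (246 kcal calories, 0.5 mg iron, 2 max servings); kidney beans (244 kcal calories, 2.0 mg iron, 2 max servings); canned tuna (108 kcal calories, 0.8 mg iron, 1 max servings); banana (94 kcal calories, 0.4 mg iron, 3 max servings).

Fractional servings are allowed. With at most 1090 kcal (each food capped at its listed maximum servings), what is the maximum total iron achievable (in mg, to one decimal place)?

6.4 mg

Iron per kcal: kidney beans 0.008197, canned tuna 0.007407, banana 0.004255, salmon 0.002033.
Take 2 servings of kidney beans: uses 488 kcal, +4.0 mg iron (running total 4.0 mg).
Take 1 serving of canned tuna: uses 108 kcal, +0.8 mg iron (running total 4.8 mg).
Take 3 servings of banana: uses 282 kcal, +1.2 mg iron (running total 6.0 mg).
Take 0.8618 servings of salmon: uses 212 kcal, +0.4 mg iron (running total 6.4 mg).
Filling greedily by iron-per-kcal is optimal for one linear limit, giving 6.4 mg.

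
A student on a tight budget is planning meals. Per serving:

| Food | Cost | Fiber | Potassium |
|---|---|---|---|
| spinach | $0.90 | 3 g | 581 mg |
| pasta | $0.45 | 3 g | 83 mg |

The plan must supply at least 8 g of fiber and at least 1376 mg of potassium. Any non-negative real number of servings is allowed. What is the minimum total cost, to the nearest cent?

A basic optimal solution has at most two foods positive. Try each food alone and each pair with both targets met exactly.
spinach only: max(8/3, 1376/581) = 2.667 servings → $2.40.
pasta only: max(8/3, 1376/83) = 16.58 servings → $7.46.
spinach + pasta with both tight: 2.319 servings and 0.3481 servings → $2.24.
So the least-cost plan costs $2.24.

$2.24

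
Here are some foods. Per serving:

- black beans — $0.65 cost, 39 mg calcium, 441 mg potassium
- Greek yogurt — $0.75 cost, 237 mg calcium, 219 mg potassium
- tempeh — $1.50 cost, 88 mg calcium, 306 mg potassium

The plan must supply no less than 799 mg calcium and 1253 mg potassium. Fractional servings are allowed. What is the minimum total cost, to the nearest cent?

$3.20

black beans only: max(799/39, 1253/441) = 20.49 servings → $13.32.
Greek yogurt only: max(799/237, 1253/219) = 5.721 servings → $4.29.
tempeh only: max(799/88, 1253/306) = 9.08 servings → $13.62.
black beans + Greek yogurt with both tight: 1.271 servings and 3.162 servings → $3.20.
black beans + tempeh: intersection lies outside the first quadrant.
Greek yogurt + tempeh with both tight: 2.521 servings and 2.291 servings → $5.33.
So the least-cost plan costs $3.20.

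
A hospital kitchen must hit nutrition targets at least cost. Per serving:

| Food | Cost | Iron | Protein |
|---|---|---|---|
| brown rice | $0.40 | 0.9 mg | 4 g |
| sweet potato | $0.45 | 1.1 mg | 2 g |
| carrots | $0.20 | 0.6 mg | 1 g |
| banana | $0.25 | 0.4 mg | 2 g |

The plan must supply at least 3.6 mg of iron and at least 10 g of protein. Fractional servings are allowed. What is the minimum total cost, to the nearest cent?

brown rice only: max(3.6/0.9, 10/4) = 4 servings → $1.60.
sweet potato only: max(3.6/1.1, 10/2) = 5 servings → $2.25.
carrots only: max(3.6/0.6, 10/1) = 10 servings → $2.00.
banana only: max(3.6/0.4, 10/2) = 9 servings → $2.25.
brown rice + sweet potato with both tight: 1.462 servings and 2.077 servings → $1.52.
brown rice + carrots with both tight: 1.6 servings and 3.6 servings → $1.36.
brown rice + banana with both targets exact would need a negative amount; discard.
sweet potato + carrots with both targets exact would need a negative amount; discard.
sweet potato + banana with both tight: 2.286 servings and 2.714 servings → $1.71.
carrots + banana with both tight: 4 servings and 3 servings → $1.55.
So the least-cost plan costs $1.36.

$1.36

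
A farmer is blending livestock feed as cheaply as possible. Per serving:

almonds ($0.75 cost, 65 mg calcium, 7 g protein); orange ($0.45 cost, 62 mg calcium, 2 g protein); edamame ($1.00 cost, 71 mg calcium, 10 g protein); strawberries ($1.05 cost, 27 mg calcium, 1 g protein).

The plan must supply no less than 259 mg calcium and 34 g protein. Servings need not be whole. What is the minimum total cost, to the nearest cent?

$3.46

The cheapest plan sits at a corner of the feasible region — with two constraints it uses at most two foods.
almonds only: max(259/65, 34/7) = 4.857 servings → $3.64.
orange only: max(259/62, 34/2) = 17 servings → $7.65.
edamame only: max(259/71, 34/10) = 3.648 servings → $3.65.
strawberries only: max(259/27, 34/1) = 34 servings → $35.70.
almonds + orange with both targets exact would need a negative amount; discard.
almonds + edamame with both tight: 1.15 servings and 2.595 servings → $3.46.
almonds + strawberries: intersection lies outside the first quadrant.
orange + edamame with both tight: 0.3682 servings and 3.326 servings → $3.49.
orange + strawberries: the both-tight solution has a negative serving — not a feasible corner.
edamame + strawberries with both tight: 3.312 servings and 0.8844 servings → $4.24.
Cheapest feasible corner: $3.46.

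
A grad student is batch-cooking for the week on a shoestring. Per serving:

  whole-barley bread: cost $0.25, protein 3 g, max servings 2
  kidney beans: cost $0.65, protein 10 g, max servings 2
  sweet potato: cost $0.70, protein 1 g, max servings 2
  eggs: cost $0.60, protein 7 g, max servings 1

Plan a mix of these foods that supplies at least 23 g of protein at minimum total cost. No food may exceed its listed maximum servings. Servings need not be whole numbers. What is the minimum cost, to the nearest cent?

Cost per g of protein: kidney beans $0.0650, whole-barley bread $0.0833, eggs $0.0857, sweet potato $0.7000.
Take 2 servings of kidney beans: +20.0 g protein for $1.30 (total $1.30, still need 3.0 g).
Take 1 serving of whole-barley bread: +3.0 g protein for $0.25 (total $1.55, still need 0.0 g).
Filling from the cheapest source first is optimal under one linear minimum: $1.55.

$1.55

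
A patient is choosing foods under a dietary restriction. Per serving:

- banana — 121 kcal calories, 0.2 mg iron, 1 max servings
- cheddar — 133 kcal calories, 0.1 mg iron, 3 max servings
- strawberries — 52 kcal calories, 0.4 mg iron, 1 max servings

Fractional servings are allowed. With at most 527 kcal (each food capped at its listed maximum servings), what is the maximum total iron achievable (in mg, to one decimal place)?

0.9 mg

Iron per kcal: strawberries 0.007692, banana 0.001653, cheddar 0.0007519.
Take 1 serving of strawberries: uses 52 kcal, +0.4 mg iron (running total 0.4 mg).
Take 1 serving of banana: uses 121 kcal, +0.2 mg iron (running total 0.6 mg).
Take 2.662 servings of cheddar: uses 354 kcal, +0.3 mg iron (running total 0.9 mg).
Greedy by best ratio exhausts the calories allowance optimally: 0.9 mg.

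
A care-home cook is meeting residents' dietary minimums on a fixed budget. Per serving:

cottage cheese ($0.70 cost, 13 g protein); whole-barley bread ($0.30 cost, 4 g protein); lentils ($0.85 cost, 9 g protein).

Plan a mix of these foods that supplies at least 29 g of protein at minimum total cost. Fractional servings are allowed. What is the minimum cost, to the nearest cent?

Cost per g of protein: cottage cheese $0.0538, whole-barley bread $0.0750, lentils $0.0944.
With no serving limits, use only cottage cheese: 29 g / 13 g = 2.231 servings × $0.70 = $1.56.

$1.56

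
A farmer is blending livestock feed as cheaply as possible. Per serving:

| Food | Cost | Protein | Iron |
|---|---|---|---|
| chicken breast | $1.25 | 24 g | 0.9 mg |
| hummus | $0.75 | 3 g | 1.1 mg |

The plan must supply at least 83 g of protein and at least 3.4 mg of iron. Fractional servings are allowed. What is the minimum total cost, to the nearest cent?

$4.50

An LP optimum is at a vertex; with two nutrient constraints at most two foods are used. Check each candidate.
chicken breast only: max(83/24, 3.4/0.9) = 3.778 servings → $4.72.
hummus only: max(83/3, 3.4/1.1) = 27.67 servings → $20.75.
chicken breast + hummus with both tight: 3.422 servings and 0.2911 servings → $4.50.
The minimum over all feasible corners is $4.50.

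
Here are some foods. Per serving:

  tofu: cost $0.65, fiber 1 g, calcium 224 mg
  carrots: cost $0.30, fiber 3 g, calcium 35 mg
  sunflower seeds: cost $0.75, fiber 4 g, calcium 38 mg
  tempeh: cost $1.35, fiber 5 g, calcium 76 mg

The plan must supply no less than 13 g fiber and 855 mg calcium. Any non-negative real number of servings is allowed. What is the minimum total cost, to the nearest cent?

$3.12

Check every corner: each single food scaled to meet both minima, and each pair solved so both constraints bind.
tofu only: max(13/1, 855/224) = 13 servings → $8.45.
carrots only: max(13/3, 855/35) = 24.43 servings → $7.33.
sunflower seeds only: max(13/4, 855/38) = 22.5 servings → $16.88.
tempeh only: max(13/5, 855/76) = 11.25 servings → $15.19.
tofu + carrots with both tight: 3.312 servings and 3.229 servings → $3.12.
tofu + sunflower seeds with both tight: 3.41 servings and 2.397 servings → $4.01.
tofu + tempeh with both tight: 3.148 servings and 1.97 servings → $4.71.
carrots + sunflower seeds with both targets exact would need a negative amount; discard.
carrots + tempeh with both targets exact would need a negative amount; discard.
sunflower seeds + tempeh: the both-tight solution has a negative serving — not a feasible corner.
The minimum over all feasible corners is $3.12.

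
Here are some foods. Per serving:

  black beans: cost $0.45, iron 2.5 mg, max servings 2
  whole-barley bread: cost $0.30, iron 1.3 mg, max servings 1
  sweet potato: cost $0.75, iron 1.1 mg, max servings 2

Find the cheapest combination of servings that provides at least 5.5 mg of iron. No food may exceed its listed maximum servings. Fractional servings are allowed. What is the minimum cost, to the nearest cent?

$1.02

Cost per mg of iron: black beans $0.1800, whole-barley bread $0.2308, sweet potato $0.6818.
Take 2 servings of black beans: +5.0 mg iron for $0.90 (total $0.90, still need 0.5 mg).
Take 0.3846 servings of whole-barley bread: +0.5 mg iron for $0.12 (total $1.02, still need 0.0 mg).
Greedy by cheapest-per-mg is optimal for a single linear constraint, so the minimum cost is $1.02.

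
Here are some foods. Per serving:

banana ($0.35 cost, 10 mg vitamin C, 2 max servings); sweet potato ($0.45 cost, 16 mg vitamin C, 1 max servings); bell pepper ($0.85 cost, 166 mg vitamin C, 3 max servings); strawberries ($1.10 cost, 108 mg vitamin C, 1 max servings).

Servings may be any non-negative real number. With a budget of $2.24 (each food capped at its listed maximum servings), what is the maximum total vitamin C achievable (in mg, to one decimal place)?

Vitamin C per dollar: bell pepper 195.3, strawberries 98.18, sweet potato 35.56, banana 28.57.
Take 2.635 servings of bell pepper: spends $2.24, +437.5 mg vitamin C (running total 437.5 mg).
Greedy by best ratio exhausts the cost allowance optimally: 437.5 mg.

437.5 mg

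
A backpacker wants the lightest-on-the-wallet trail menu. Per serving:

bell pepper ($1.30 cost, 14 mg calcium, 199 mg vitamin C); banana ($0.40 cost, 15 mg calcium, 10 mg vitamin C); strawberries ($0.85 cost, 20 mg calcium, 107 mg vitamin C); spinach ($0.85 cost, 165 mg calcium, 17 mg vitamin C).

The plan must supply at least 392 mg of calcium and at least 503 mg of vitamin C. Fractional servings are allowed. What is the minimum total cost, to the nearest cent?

$4.89

bell pepper only: max(392/14, 503/199) = 28 servings → $36.40.
banana only: max(392/15, 503/10) = 50.3 servings → $20.12.
strawberries only: max(392/20, 503/107) = 19.6 servings → $16.66.
spinach only: max(392/165, 503/17) = 29.59 servings → $25.15.
bell pepper + banana with both tight: 1.274 servings and 24.94 servings → $11.63.
bell pepper + strawberries: intersection lies outside the first quadrant.
bell pepper + spinach with both tight: 2.342 servings and 2.177 servings → $4.89.
banana + strawberries with both tight: 22.69 servings and 2.58 servings → $11.27.
banana + spinach: intersection lies outside the first quadrant.
strawberries + spinach with both tight: 4.408 servings and 1.841 servings → $5.31.
Cheapest feasible corner: $4.89.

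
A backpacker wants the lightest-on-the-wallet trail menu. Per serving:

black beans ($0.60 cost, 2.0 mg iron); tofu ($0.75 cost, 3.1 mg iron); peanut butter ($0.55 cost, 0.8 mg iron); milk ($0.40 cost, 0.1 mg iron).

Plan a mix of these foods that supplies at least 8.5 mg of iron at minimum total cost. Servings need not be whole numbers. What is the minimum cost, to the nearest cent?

$2.06

Cost per mg of iron: tofu $0.2419, black beans $0.3000, peanut butter $0.6875, milk $4.0000.
With no serving limits, use only tofu: 8.5 mg / 3.1 mg = 2.742 servings × $0.75 = $2.06.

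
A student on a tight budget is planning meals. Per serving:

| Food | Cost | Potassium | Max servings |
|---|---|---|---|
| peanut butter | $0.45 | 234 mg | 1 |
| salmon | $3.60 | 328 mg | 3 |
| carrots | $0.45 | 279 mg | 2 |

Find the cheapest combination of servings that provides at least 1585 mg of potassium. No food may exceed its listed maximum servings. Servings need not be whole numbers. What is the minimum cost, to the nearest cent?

Cost per mg of potassium: carrots $0.0016, peanut butter $0.0019, salmon $0.0110.
Take 2 servings of carrots: +558.0 mg potassium for $0.90 (total $0.90, still need 1027.0 mg).
Take 1 serving of peanut butter: +234.0 mg potassium for $0.45 (total $1.35, still need 793.0 mg).
Take 2.418 servings of salmon: +793.0 mg potassium for $8.70 (total $10.05, still need 0.0 mg).
Greedy by cheapest-per-mg is optimal for a single linear constraint, so the minimum cost is $10.05.

$10.05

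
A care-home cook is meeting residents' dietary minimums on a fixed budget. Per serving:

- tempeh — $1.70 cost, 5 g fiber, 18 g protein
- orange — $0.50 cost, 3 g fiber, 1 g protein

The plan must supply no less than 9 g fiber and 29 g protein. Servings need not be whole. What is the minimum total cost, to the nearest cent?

$2.88

A basic optimal solution has at most two foods positive. Try each food alone and each pair with both targets met exactly.
tempeh only: max(9/5, 29/18) = 1.8 servings → $3.06.
orange only: max(9/3, 29/1) = 29 servings → $14.50.
tempeh + orange with both tight: 1.592 servings and 0.3469 servings → $2.88.
So the least-cost plan costs $2.88.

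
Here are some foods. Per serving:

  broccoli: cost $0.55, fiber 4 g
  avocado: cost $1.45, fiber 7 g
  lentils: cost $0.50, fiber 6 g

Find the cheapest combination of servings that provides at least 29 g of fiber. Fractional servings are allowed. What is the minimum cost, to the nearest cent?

Cost per g of fiber: lentils $0.0833, broccoli $0.1375, avocado $0.2071.
With no serving limits, use only lentils: 29 g / 6 g = 4.833 servings × $0.50 = $2.42.

$2.42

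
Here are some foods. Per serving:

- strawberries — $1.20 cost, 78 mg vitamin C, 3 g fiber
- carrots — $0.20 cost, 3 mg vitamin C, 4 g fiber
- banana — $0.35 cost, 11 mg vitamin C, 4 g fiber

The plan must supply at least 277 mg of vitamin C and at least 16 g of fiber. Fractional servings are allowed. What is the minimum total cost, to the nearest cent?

Check every corner: each single food scaled to meet both minima, and each pair solved so both constraints bind.
strawberries only: max(277/78, 16/3) = 5.333 servings → $6.40.
carrots only: max(277/3, 16/4) = 92.33 servings → $18.47.
banana only: max(277/11, 16/4) = 25.18 servings → $8.81.
strawberries + carrots with both tight: 3.498 servings and 1.376 servings → $4.47.
strawberries + banana with both tight: 3.341 servings and 1.495 servings → $4.53.
carrots + banana: the both-tight solution has a negative serving — not a feasible corner.
The minimum over all feasible corners is $4.47.

$4.47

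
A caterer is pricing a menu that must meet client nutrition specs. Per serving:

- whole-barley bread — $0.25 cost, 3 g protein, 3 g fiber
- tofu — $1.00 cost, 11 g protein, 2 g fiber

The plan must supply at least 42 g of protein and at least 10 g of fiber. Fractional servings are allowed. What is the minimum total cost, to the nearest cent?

$3.50

For a min-cost LP with two ≥-constraints, a basic feasible solution has at most two positive variables.
whole-barley bread only: max(42/3, 10/3) = 14 servings → $3.50.
tofu only: max(42/11, 10/2) = 5 servings → $5.00.
whole-barley bread + tofu with both tight: 0.963 servings and 3.556 servings → $3.80.
Cheapest feasible corner: $3.50.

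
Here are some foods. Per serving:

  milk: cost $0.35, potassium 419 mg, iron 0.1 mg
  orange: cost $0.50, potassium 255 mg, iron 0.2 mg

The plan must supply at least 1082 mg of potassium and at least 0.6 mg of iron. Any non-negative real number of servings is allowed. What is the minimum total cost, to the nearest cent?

$1.61

This is a tiny linear program; its minimum lies at a vertex of the feasible set. List the vertices and price them.
milk only: max(1082/419, 0.6/0.1) = 6 servings → $2.10.
orange only: max(1082/255, 0.6/0.2) = 4.243 servings → $2.12.
milk + orange with both tight: 1.087 servings and 2.456 servings → $1.61.
So the least-cost plan costs $1.61.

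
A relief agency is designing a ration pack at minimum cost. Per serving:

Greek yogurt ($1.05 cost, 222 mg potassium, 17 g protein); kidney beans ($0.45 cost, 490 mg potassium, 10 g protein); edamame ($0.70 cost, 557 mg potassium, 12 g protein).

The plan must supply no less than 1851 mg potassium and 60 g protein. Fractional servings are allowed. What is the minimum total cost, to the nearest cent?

$2.70

Check every corner: each single food scaled to meet both minima, and each pair solved so both constraints bind.
Greek yogurt only: max(1851/222, 60/17) = 8.338 servings → $8.75.
kidney beans only: max(1851/490, 60/10) = 6 servings → $2.70.
edamame only: max(1851/557, 60/12) = 5 servings → $3.50.
Greek yogurt + kidney beans with both tight: 1.782 servings and 2.97 servings → $3.21.
Greek yogurt + edamame with both tight: 1.647 servings and 2.667 servings → $3.60.
kidney beans + edamame with both targets exact would need a negative amount; discard.
The minimum over all feasible corners is $2.70.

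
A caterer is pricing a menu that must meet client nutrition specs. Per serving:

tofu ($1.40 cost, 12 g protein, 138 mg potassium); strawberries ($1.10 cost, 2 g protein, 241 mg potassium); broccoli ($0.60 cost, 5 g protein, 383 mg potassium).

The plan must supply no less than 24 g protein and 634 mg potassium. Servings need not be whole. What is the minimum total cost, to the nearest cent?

An LP optimum is at a vertex; with two nutrient constraints at most two foods are used. Check each candidate.
tofu only: max(24/12, 634/138) = 4.594 servings → $6.43.
strawberries only: max(24/2, 634/241) = 12 servings → $13.20.
broccoli only: max(24/5, 634/383) = 4.8 servings → $2.88.
tofu + strawberries with both tight: 1.726 servings and 1.642 servings → $4.22.
tofu + broccoli with both tight: 1.542 servings and 1.1 servings → $2.82.
strawberries + broccoli: intersection lies outside the first quadrant.
So the least-cost plan costs $2.82.

$2.82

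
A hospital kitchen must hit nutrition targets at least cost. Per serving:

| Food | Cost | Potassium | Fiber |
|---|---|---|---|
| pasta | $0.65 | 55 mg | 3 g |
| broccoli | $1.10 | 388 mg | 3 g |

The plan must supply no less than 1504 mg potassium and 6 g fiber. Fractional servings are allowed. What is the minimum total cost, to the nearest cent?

$4.26

A basic optimal solution has at most two foods positive. Try each food alone and each pair with both targets met exactly.
pasta only: max(1504/55, 6/3) = 27.35 servings → $17.77.
broccoli only: max(1504/388, 6/3) = 3.876 servings → $4.26.
pasta + broccoli: the both-tight solution has a negative serving — not a feasible corner.
So the least-cost plan costs $4.26.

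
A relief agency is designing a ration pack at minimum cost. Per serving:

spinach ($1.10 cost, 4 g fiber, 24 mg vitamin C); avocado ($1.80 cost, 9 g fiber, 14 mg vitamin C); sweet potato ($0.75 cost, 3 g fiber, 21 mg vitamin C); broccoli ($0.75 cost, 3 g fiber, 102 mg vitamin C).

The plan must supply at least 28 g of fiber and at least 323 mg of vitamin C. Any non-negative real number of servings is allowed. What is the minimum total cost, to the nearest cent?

$6.03

spinach only: max(28/4, 323/24) = 13.46 servings → $14.80.
avocado only: max(28/9, 323/14) = 23.07 servings → $41.53.
sweet potato only: max(28/3, 323/21) = 15.38 servings → $11.54.
broccoli only: max(28/3, 323/102) = 9.333 servings → $7.00.
spinach + avocado with both targets exact would need a negative amount; discard.
spinach + sweet potato: the both-tight solution has a negative serving — not a feasible corner.
spinach + broccoli with both tight: 5.616 servings and 1.845 servings → $7.56.
avocado + sweet potato with both targets exact would need a negative amount; discard.
avocado + broccoli with both tight: 2.154 servings and 2.871 servings → $6.03.
sweet potato + broccoli with both tight: 7.765 servings and 1.568 servings → $7.00.
Cheapest feasible corner: $6.03.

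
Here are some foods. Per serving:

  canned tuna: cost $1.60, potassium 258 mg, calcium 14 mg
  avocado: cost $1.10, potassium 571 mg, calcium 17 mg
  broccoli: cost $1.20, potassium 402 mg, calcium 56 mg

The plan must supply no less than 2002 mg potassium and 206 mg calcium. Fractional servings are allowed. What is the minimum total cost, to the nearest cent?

Two binding constraints pin down two serving amounts, so the optimal mix uses at most two foods. The candidates are each food alone (scaled to the tighter of potassium/calcium) and each pair with both constraints tight.
canned tuna only: max(2002/258, 206/14) = 14.71 servings → $23.54.
avocado only: max(2002/571, 206/17) = 12.12 servings → $13.33.
broccoli only: max(2002/402, 206/56) = 4.98 servings → $5.98.
canned tuna + avocado with both targets exact would need a negative amount; discard.
canned tuna + broccoli with both tight: 3.322 servings and 2.848 servings → $8.73.
avocado + broccoli with both tight: 1.165 servings and 3.325 servings → $5.27.
Cheapest feasible corner: $5.27.

$5.27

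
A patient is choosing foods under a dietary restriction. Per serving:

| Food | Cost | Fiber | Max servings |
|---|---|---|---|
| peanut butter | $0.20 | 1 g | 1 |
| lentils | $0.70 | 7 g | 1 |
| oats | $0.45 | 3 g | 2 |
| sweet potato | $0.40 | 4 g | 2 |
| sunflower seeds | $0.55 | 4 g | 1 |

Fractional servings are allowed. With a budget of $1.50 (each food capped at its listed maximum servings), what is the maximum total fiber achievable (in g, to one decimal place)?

Fiber per dollar: lentils 10, sweet potato 10, sunflower seeds 7.273, oats 6.667, peanut butter 5.
Take 1 serving of lentils: spends $0.70, +7.0 g fiber (running total 7.0 g).
Take 2 servings of sweet potato: spends $0.80, +8.0 g fiber (running total 15.0 g).
Greedy by best ratio exhausts the cost allowance optimally: 15.0 g.

15.0 g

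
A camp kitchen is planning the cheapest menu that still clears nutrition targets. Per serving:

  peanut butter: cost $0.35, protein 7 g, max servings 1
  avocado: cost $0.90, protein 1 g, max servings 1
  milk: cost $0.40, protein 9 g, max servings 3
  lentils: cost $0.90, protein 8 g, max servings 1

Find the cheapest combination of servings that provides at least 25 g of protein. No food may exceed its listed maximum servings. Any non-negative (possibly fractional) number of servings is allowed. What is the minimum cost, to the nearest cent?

$1.11

Cost per g of protein: milk $0.0444, peanut butter $0.0500, lentils $0.1125, avocado $0.9000.
Take 2.778 servings of milk: +25.0 g protein for $1.11 (total $1.11, still need 0.0 g).
Greedy by cheapest-per-g is optimal for a single linear constraint, so the minimum cost is $1.11.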